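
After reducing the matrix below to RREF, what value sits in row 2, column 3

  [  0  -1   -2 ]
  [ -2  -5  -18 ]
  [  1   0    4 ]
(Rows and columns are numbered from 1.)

Swap R1 and R2.
Multiply R1 by -1/2.
Subtract R1 from R3.
Multiply R2 by -1.
Add 5/2 times R2 to R3.
Subtract 5/2 times R2 from R1.

2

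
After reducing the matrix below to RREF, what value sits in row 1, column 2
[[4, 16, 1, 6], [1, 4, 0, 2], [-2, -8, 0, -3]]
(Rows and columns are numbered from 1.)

R1 ← 1/4·R1
  [  1   4  1/4  3/2 ]
  [  1   4    0    2 ]
  [ -2  -8    0   -3 ]
R2 ← R2 − R1
  [  1   4   1/4  3/2 ]
  [  0   0  -1/4  1/2 ]
  [ -2  -8     0   -3 ]
R3 ← R3 + 2·R1
  [ 1  4   1/4  3/2 ]
  [ 0  0  -1/4  1/2 ]
  [ 0  0   1/2    0 ]
R2 ← -4·R2
  [ 1  4  1/4  3/2 ]
  [ 0  0    1   -2 ]
  [ 0  0  1/2    0 ]
R3 ← R3 − 1/2·R2
  [ 1  4  1/4  3/2 ]
  [ 0  0    1   -2 ]
  [ 0  0    0    1 ]
R2 ← R2 + 2·R3
  [ 1  4  1/4  3/2 ]
  [ 0  0    1    0 ]
  [ 0  0    0    1 ]
R1 ← R1 − 3/2·R3
  [ 1  4  1/4  0 ]
  [ 0  0    1  0 ]
  [ 0  0    0  1 ]
R1 ← R1 − 1/4·R2
  [ 1  4  0  0 ]
  [ 0  0  1  0 ]
  [ 0  0  0  1 ]

4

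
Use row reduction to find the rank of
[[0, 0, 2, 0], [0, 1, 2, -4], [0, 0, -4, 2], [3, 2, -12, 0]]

rank = 4

ρ1 <=> ρ4
  [ 3  2  -12   0 ]
  [ 0  1    2  -4 ]
  [ 0  0   -4   2 ]
  [ 0  0    2   0 ]
ρ1 ← 1/3·ρ1
  [ 1  2/3  -4   0 ]
  [ 0    1   2  -4 ]
  [ 0    0  -4   2 ]
  [ 0    0   2   0 ]
ρ3 ← -1/4·ρ3
  [ 1  2/3  -4     0 ]
  [ 0    1   2    -4 ]
  [ 0    0   1  -1/2 ]
  [ 0    0   2     0 ]
ρ4 ← ρ4 − 2·ρ3
  [ 1  2/3  -4     0 ]
  [ 0    1   2    -4 ]
  [ 0    0   1  -1/2 ]
  [ 0    0   0     1 ]
ρ3 ← ρ3 + 1/2·ρ4
  [ 1  2/3  -4   0 ]
  [ 0    1   2  -4 ]
  [ 0    0   1   0 ]
  [ 0    0   0   1 ]
ρ2 ← ρ2 + 4·ρ4
  [ 1  2/3  -4  0 ]
  [ 0    1   2  0 ]
  [ 0    0   1  0 ]
  [ 0    0   0  1 ]
ρ2 ← ρ2 − 2·ρ3
  [ 1  2/3  -4  0 ]
  [ 0    1   0  0 ]
  [ 0    0   1  0 ]
  [ 0    0   0  1 ]
ρ1 ← ρ1 + 4·ρ3
  [ 1  2/3  0  0 ]
  [ 0    1  0  0 ]
  [ 0    0  1  0 ]
  [ 0    0  0  1 ]
ρ1 ← ρ1 − 2/3·ρ2
  [ 1  0  0  0 ]
  [ 0  1  0  0 ]
  [ 0  0  1  0 ]
  [ 0  0  0  1 ]
The reduced form has 4 nonzero rows.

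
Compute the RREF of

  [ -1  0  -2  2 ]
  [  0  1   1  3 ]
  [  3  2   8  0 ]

[[1, 0, 2, -2], [0, 1, 1, 3], [0, 0, 0, 0]]

ρ1 := -1·ρ1
  [ 1  0  2  -2 ]
  [ 0  1  1   3 ]
  [ 3  2  8   0 ]
ρ3 := ρ3 − 3·ρ1
  [ 1  0  2  -2 ]
  [ 0  1  1   3 ]
  [ 0  2  2   6 ]
ρ3 := ρ3 − 2·ρ2
  [ 1  0  2  -2 ]
  [ 0  1  1   3 ]
  [ 0  0  0   0 ]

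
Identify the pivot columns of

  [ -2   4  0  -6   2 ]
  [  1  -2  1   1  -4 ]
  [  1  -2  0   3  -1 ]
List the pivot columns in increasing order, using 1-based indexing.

R1 := -1/2·R1
  [ 1  -2  0  3  -1 ]
  [ 1  -2  1  1  -4 ]
  [ 1  -2  0  3  -1 ]
R2 := R2 − R1
  [ 1  -2  0   3  -1 ]
  [ 0   0  1  -2  -3 ]
  [ 1  -2  0   3  -1 ]
R3 := R3 − R1
  [ 1  -2  0   3  -1 ]
  [ 0   0  1  -2  -3 ]
  [ 0   0  0   0   0 ]
Pivot columns are the columns containing a leading 1.

1, 3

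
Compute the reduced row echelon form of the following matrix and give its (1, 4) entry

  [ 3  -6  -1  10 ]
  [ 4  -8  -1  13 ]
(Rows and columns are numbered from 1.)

R1 ← 1/3·R1
  [ 1  -2  -1/3  10/3 ]
  [ 4  -8    -1    13 ]
R2 ← R2 − 4·R1
  [ 1  -2  -1/3  10/3 ]
  [ 0   0   1/3  -1/3 ]
R2 ← 3·R2
  [ 1  -2  -1/3  10/3 ]
  [ 0   0     1    -1 ]
R1 ← R1 + 1/3·R2
  [ 1  -2  0   3 ]
  [ 0   0  1  -1 ]

3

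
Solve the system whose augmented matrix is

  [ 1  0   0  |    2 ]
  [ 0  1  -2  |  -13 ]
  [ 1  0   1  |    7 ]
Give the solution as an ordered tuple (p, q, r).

(2, -3, 5)

Subtract ρ1 from ρ3.
  [ 1  0   0  |    2 ]
  [ 0  1  -2  |  -13 ]
  [ 0  0   1  |    5 ]
Add 2 times ρ3 to ρ2.
  [ 1  0  0  |   2 ]
  [ 0  1  0  |  -3 ]
  [ 0  0  1  |   5 ]
Reading off the last column: p = 2, q = -3, r = 5.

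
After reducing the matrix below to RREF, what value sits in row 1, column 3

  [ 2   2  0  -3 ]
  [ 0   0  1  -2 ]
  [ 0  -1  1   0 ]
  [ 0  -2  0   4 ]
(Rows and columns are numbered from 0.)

R1 ← 1/2·R1
  [ 1   1  0  -3/2 ]
  [ 0   0  1    -2 ]
  [ 0  -1  1     0 ]
  [ 0  -2  0     4 ]
R2 <=> R3
  [ 1   1  0  -3/2 ]
  [ 0  -1  1     0 ]
  [ 0   0  1    -2 ]
  [ 0  -2  0     4 ]
R2 ← -1·R2
  [ 1   1   0  -3/2 ]
  [ 0   1  -1     0 ]
  [ 0   0   1    -2 ]
  [ 0  -2   0     4 ]
R4 ← R4 + 2·R2
  [ 1  1   0  -3/2 ]
  [ 0  1  -1     0 ]
  [ 0  0   1    -2 ]
  [ 0  0  -2     4 ]
R4 ← R4 + 2·R3
  [ 1  1   0  -3/2 ]
  [ 0  1  -1     0 ]
  [ 0  0   1    -2 ]
  [ 0  0   0     0 ]
R2 ← R2 + R3
  [ 1  1  0  -3/2 ]
  [ 0  1  0    -2 ]
  [ 0  0  1    -2 ]
  [ 0  0  0     0 ]
R1 ← R1 − R2
  [ 1  0  0  1/2 ]
  [ 0  1  0   -2 ]
  [ 0  0  1   -2 ]
  [ 0  0  0    0 ]

-2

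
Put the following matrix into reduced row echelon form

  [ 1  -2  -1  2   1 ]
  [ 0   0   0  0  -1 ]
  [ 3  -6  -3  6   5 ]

ρ3 -> ρ3 − 3·ρ1
  [ 1  -2  -1  2   1 ]
  [ 0   0   0  0  -1 ]
  [ 0   0   0  0   2 ]
ρ2 -> -1·ρ2
  [ 1  -2  -1  2  1 ]
  [ 0   0   0  0  1 ]
  [ 0   0   0  0  2 ]
ρ3 -> ρ3 − 2·ρ2
  [ 1  -2  -1  2  1 ]
  [ 0   0   0  0  1 ]
  [ 0   0   0  0  0 ]
ρ1 -> ρ1 − ρ2
  [ 1  -2  -1  2  0 ]
  [ 0   0   0  0  1 ]
  [ 0   0   0  0  0 ]

[[1, -2, -1, 2, 0], [0, 0, 0, 0, 1], [0, 0, 0, 0, 0]]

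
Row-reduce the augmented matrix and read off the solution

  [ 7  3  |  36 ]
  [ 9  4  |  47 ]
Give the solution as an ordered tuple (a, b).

R1 := 1/7·R1
R2 := R2 − 9·R1
R2 := 7·R2
R1 := R1 − 3/7·R2
Reading off the last column: a = 3, b = 5.

(3, 5)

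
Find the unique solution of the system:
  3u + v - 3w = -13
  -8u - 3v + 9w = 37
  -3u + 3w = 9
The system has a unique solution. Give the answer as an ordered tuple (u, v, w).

(-2, -4, 1)

Form the augmented matrix and row-reduce:
  [  3   1  -3  |  -13 ]
  [ -8  -3   9  |   37 ]
  [ -3   0   3  |    9 ]
Multiply R1 by 1/3.
  [  1  1/3  -1  |  -13/3 ]
  [ -8   -3   9  |     37 ]
  [ -3    0   3  |      9 ]
Add 8 times R1 to R2.
  [  1   1/3  -1  |  -13/3 ]
  [  0  -1/3   1  |    7/3 ]
  [ -3     0   3  |      9 ]
Add 3 times R1 to R3.
  [ 1   1/3  -1  |  -13/3 ]
  [ 0  -1/3   1  |    7/3 ]
  [ 0     1   0  |     -4 ]
Multiply R2 by -3.
  [ 1  1/3  -1  |  -13/3 ]
  [ 0    1  -3  |     -7 ]
  [ 0    1   0  |     -4 ]
Subtract R2 from R3.
  [ 1  1/3  -1  |  -13/3 ]
  [ 0    1  -3  |     -7 ]
  [ 0    0   3  |      3 ]
Multiply R3 by 1/3.
  [ 1  1/3  -1  |  -13/3 ]
  [ 0    1  -3  |     -7 ]
  [ 0    0   1  |      1 ]
Add 3 times R3 to R2.
  [ 1  1/3  -1  |  -13/3 ]
  [ 0    1   0  |     -4 ]
  [ 0    0   1  |      1 ]
Add R3 to R1.
  [ 1  1/3  0  |  -10/3 ]
  [ 0    1  0  |     -4 ]
  [ 0    0  1  |      1 ]
Subtract 1/3 times R2 from R1.
  [ 1  0  0  |  -2 ]
  [ 0  1  0  |  -4 ]
  [ 0  0  1  |   1 ]
Reading off the last column: u = -2, v = -4, w = 1.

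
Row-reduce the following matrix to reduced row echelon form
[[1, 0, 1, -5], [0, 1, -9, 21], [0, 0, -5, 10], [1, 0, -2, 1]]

[[1, 0, 0, -3], [0, 1, 0, 3], [0, 0, 1, -2], [0, 0, 0, 0]]

r4 -> r4 − r1
  [ 1  0   1  -5 ]
  [ 0  1  -9  21 ]
  [ 0  0  -5  10 ]
  [ 0  0  -3   6 ]
r3 -> -1/5·r3
  [ 1  0   1  -5 ]
  [ 0  1  -9  21 ]
  [ 0  0   1  -2 ]
  [ 0  0  -3   6 ]
r4 -> r4 + 3·r3
  [ 1  0   1  -5 ]
  [ 0  1  -9  21 ]
  [ 0  0   1  -2 ]
  [ 0  0   0   0 ]
r2 -> r2 + 9·r3
  [ 1  0  1  -5 ]
  [ 0  1  0   3 ]
  [ 0  0  1  -2 ]
  [ 0  0  0   0 ]
r1 -> r1 − r3
  [ 1  0  0  -3 ]
  [ 0  1  0   3 ]
  [ 0  0  1  -2 ]
  [ 0  0  0   0 ]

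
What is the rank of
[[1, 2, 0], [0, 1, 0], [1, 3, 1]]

rank = 3

ρ3 → ρ3 − ρ1
  [ 1  2  0 ]
  [ 0  1  0 ]
  [ 0  1  1 ]
ρ3 → ρ3 − ρ2
  [ 1  2  0 ]
  [ 0  1  0 ]
  [ 0  0  1 ]
ρ1 → ρ1 − 2·ρ2
  [ 1  0  0 ]
  [ 0  1  0 ]
  [ 0  0  1 ]
The reduced form has 3 nonzero rows.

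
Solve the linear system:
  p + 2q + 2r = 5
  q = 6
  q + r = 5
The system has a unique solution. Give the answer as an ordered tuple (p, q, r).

(-5, 6, -1)

Form the augmented matrix and row-reduce:
  [ 1  2  2  |  5 ]
  [ 0  1  0  |  6 ]
  [ 0  1  1  |  5 ]
ρ3 ← ρ3 − ρ2
  [ 1  2  2  |   5 ]
  [ 0  1  0  |   6 ]
  [ 0  0  1  |  -1 ]
ρ1 ← ρ1 − 2·ρ3
  [ 1  2  0  |   7 ]
  [ 0  1  0  |   6 ]
  [ 0  0  1  |  -1 ]
ρ1 ← ρ1 − 2·ρ2
  [ 1  0  0  |  -5 ]
  [ 0  1  0  |   6 ]
  [ 0  0  1  |  -1 ]
Reading off the last column: p = -5, q = 6, r = -1.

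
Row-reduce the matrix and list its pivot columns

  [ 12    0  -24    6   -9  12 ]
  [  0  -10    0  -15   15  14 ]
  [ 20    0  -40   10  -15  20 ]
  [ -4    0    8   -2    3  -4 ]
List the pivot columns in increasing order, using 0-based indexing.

R1 := 1/12·R1
  [  1    0   -2  1/2  -3/4   1 ]
  [  0  -10    0  -15    15  14 ]
  [ 20    0  -40   10   -15  20 ]
  [ -4    0    8   -2     3  -4 ]
R3 := R3 − 20·R1
  [  1    0  -2  1/2  -3/4   1 ]
  [  0  -10   0  -15    15  14 ]
  [  0    0   0    0     0   0 ]
  [ -4    0   8   -2     3  -4 ]
R4 := R4 + 4·R1
  [ 1    0  -2  1/2  -3/4   1 ]
  [ 0  -10   0  -15    15  14 ]
  [ 0    0   0    0     0   0 ]
  [ 0    0   0    0     0   0 ]
R2 := -1/10·R2
  [ 1  0  -2  1/2  -3/4     1 ]
  [ 0  1   0  3/2  -3/2  -7/5 ]
  [ 0  0   0    0     0     0 ]
  [ 0  0   0    0     0     0 ]
Pivot columns are the columns containing a leading 1.

0, 1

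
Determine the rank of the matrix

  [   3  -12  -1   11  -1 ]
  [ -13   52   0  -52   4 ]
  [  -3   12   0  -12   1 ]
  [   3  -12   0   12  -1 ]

rank = 3

Multiply R1 by 1/3.
  [   1   -4  -1/3  11/3  -1/3 ]
  [ -13   52     0   -52     4 ]
  [  -3   12     0   -12     1 ]
  [   3  -12     0    12    -1 ]
Add 13 times R1 to R2.
  [  1   -4   -1/3   11/3  -1/3 ]
  [  0    0  -13/3  -13/3  -1/3 ]
  [ -3   12      0    -12     1 ]
  [  3  -12      0     12    -1 ]
Add 3 times R1 to R3.
  [ 1   -4   -1/3   11/3  -1/3 ]
  [ 0    0  -13/3  -13/3  -1/3 ]
  [ 0    0     -1     -1     0 ]
  [ 3  -12      0     12    -1 ]
Subtract 3 times R1 from R4.
  [ 1  -4   -1/3   11/3  -1/3 ]
  [ 0   0  -13/3  -13/3  -1/3 ]
  [ 0   0     -1     -1     0 ]
  [ 0   0      1      1     0 ]
Multiply R2 by -3/13.
  [ 1  -4  -1/3  11/3  -1/3 ]
  [ 0   0     1     1  1/13 ]
  [ 0   0    -1    -1     0 ]
  [ 0   0     1     1     0 ]
Add R2 to R3.
  [ 1  -4  -1/3  11/3  -1/3 ]
  [ 0   0     1     1  1/13 ]
  [ 0   0     0     0  1/13 ]
  [ 0   0     1     1     0 ]
Subtract R2 from R4.
  [ 1  -4  -1/3  11/3   -1/3 ]
  [ 0   0     1     1   1/13 ]
  [ 0   0     0     0   1/13 ]
  [ 0   0     0     0  -1/13 ]
Multiply R3 by 13.
  [ 1  -4  -1/3  11/3   -1/3 ]
  [ 0   0     1     1   1/13 ]
  [ 0   0     0     0      1 ]
  [ 0   0     0     0  -1/13 ]
Add 1/13 times R3 to R4.
  [ 1  -4  -1/3  11/3  -1/3 ]
  [ 0   0     1     1  1/13 ]
  [ 0   0     0     0     1 ]
  [ 0   0     0     0     0 ]
Subtract 1/13 times R3 from R2.
  [ 1  -4  -1/3  11/3  -1/3 ]
  [ 0   0     1     1     0 ]
  [ 0   0     0     0     1 ]
  [ 0   0     0     0     0 ]
Add 1/3 times R3 to R1.
  [ 1  -4  -1/3  11/3  0 ]
  [ 0   0     1     1  0 ]
  [ 0   0     0     0  1 ]
  [ 0   0     0     0  0 ]
Add 1/3 times R2 to R1.
  [ 1  -4  0  4  0 ]
  [ 0   0  1  1  0 ]
  [ 0   0  0  0  1 ]
  [ 0   0  0  0  0 ]
The reduced form has 3 nonzero rows.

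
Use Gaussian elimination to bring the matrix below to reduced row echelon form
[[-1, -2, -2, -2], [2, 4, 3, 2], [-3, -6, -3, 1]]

r1 → -1·r1
  [  1   2   2  2 ]
  [  2   4   3  2 ]
  [ -3  -6  -3  1 ]
r2 → r2 − 2·r1
  [  1   2   2   2 ]
  [  0   0  -1  -2 ]
  [ -3  -6  -3   1 ]
r3 → r3 + 3·r1
  [ 1  2   2   2 ]
  [ 0  0  -1  -2 ]
  [ 0  0   3   7 ]
r2 → -1·r2
  [ 1  2  2  2 ]
  [ 0  0  1  2 ]
  [ 0  0  3  7 ]
r3 → r3 − 3·r2
  [ 1  2  2  2 ]
  [ 0  0  1  2 ]
  [ 0  0  0  1 ]
r2 → r2 − 2·r3
  [ 1  2  2  2 ]
  [ 0  0  1  0 ]
  [ 0  0  0  1 ]
r1 → r1 − 2·r3
  [ 1  2  2  0 ]
  [ 0  0  1  0 ]
  [ 0  0  0  1 ]
r1 → r1 − 2·r2
  [ 1  2  0  0 ]
  [ 0  0  1  0 ]
  [ 0  0  0  1 ]

[[1, 2, 0, 0], [0, 0, 1, 0], [0, 0, 0, 1]]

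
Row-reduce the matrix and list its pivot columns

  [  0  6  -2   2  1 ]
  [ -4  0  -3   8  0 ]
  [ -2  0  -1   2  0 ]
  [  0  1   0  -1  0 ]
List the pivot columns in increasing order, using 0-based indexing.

0, 1, 2, 4

r1 <=> r2
  [ -4  0  -3   8  0 ]
  [  0  6  -2   2  1 ]
  [ -2  0  -1   2  0 ]
  [  0  1   0  -1  0 ]
r1 := -1/4·r1
  [  1  0  3/4  -2  0 ]
  [  0  6   -2   2  1 ]
  [ -2  0   -1   2  0 ]
  [  0  1    0  -1  0 ]
r3 := r3 + 2·r1
  [ 1  0  3/4  -2  0 ]
  [ 0  6   -2   2  1 ]
  [ 0  0  1/2  -2  0 ]
  [ 0  1    0  -1  0 ]
r2 := 1/6·r2
  [ 1  0   3/4   -2    0 ]
  [ 0  1  -1/3  1/3  1/6 ]
  [ 0  0   1/2   -2    0 ]
  [ 0  1     0   -1    0 ]
r4 := r4 − r2
  [ 1  0   3/4    -2     0 ]
  [ 0  1  -1/3   1/3   1/6 ]
  [ 0  0   1/2    -2     0 ]
  [ 0  0   1/3  -4/3  -1/6 ]
r3 := 2·r3
  [ 1  0   3/4    -2     0 ]
  [ 0  1  -1/3   1/3   1/6 ]
  [ 0  0     1    -4     0 ]
  [ 0  0   1/3  -4/3  -1/6 ]
r4 := r4 − 1/3·r3
  [ 1  0   3/4   -2     0 ]
  [ 0  1  -1/3  1/3   1/6 ]
  [ 0  0     1   -4     0 ]
  [ 0  0     0    0  -1/6 ]
r4 := -6·r4
  [ 1  0   3/4   -2    0 ]
  [ 0  1  -1/3  1/3  1/6 ]
  [ 0  0     1   -4    0 ]
  [ 0  0     0    0    1 ]
r2 := r2 − 1/6·r4
  [ 1  0   3/4   -2  0 ]
  [ 0  1  -1/3  1/3  0 ]
  [ 0  0     1   -4  0 ]
  [ 0  0     0    0  1 ]
r2 := r2 + 1/3·r3
  [ 1  0  3/4  -2  0 ]
  [ 0  1    0  -1  0 ]
  [ 0  0    1  -4  0 ]
  [ 0  0    0   0  1 ]
r1 := r1 − 3/4·r3
  [ 1  0  0   1  0 ]
  [ 0  1  0  -1  0 ]
  [ 0  0  1  -4  0 ]
  [ 0  0  0   0  1 ]
Pivot columns are the columns containing a leading 1.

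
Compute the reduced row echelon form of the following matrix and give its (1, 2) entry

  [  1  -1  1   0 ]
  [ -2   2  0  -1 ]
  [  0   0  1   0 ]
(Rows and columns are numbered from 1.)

R2 ← R2 + 2·R1
  [ 1  -1  1   0 ]
  [ 0   0  2  -1 ]
  [ 0   0  1   0 ]
R2 ← 1/2·R2
  [ 1  -1  1     0 ]
  [ 0   0  1  -1/2 ]
  [ 0   0  1     0 ]
R3 ← R3 − R2
  [ 1  -1  1     0 ]
  [ 0   0  1  -1/2 ]
  [ 0   0  0   1/2 ]
R3 ← 2·R3
  [ 1  -1  1     0 ]
  [ 0   0  1  -1/2 ]
  [ 0   0  0     1 ]
R2 ← R2 + 1/2·R3
  [ 1  -1  1  0 ]
  [ 0   0  1  0 ]
  [ 0   0  0  1 ]
R1 ← R1 − R2
  [ 1  -1  0  0 ]
  [ 0   0  1  0 ]
  [ 0   0  0  1 ]

-1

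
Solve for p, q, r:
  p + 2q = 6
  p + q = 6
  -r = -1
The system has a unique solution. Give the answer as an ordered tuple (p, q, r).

Form the augmented matrix and row-reduce:
  [ 1  2   0  |   6 ]
  [ 1  1   0  |   6 ]
  [ 0  0  -1  |  -1 ]
Subtract R1 from R2.
Multiply R2 by -1.
Multiply R3 by -1.
Subtract 2 times R2 from R1.
Reading off the last column: p = 6, q = 0, r = 1.

(6, 0, 1)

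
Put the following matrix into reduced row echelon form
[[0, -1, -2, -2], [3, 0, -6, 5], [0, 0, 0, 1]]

[[1, 0, -2, 0], [0, 1, 2, 0], [0, 0, 0, 1]]

ρ1 ↔ ρ2
  [ 3   0  -6   5 ]
  [ 0  -1  -2  -2 ]
  [ 0   0   0   1 ]
ρ1 := 1/3·ρ1
  [ 1   0  -2  5/3 ]
  [ 0  -1  -2   -2 ]
  [ 0   0   0    1 ]
ρ2 := -1·ρ2
  [ 1  0  -2  5/3 ]
  [ 0  1   2    2 ]
  [ 0  0   0    1 ]
ρ2 := ρ2 − 2·ρ3
  [ 1  0  -2  5/3 ]
  [ 0  1   2    0 ]
  [ 0  0   0    1 ]
ρ1 := ρ1 − 5/3·ρ3
  [ 1  0  -2  0 ]
  [ 0  1   2  0 ]
  [ 0  0   0  1 ]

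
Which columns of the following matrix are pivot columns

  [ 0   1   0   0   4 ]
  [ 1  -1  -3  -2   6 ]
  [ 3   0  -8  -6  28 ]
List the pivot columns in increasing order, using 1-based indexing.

r1 <=> r2
  [ 1  -1  -3  -2   6 ]
  [ 0   1   0   0   4 ]
  [ 3   0  -8  -6  28 ]
r3 → r3 − 3·r1
  [ 1  -1  -3  -2   6 ]
  [ 0   1   0   0   4 ]
  [ 0   3   1   0  10 ]
r3 → r3 − 3·r2
  [ 1  -1  -3  -2   6 ]
  [ 0   1   0   0   4 ]
  [ 0   0   1   0  -2 ]
r1 → r1 + 3·r3
  [ 1  -1  0  -2   0 ]
  [ 0   1  0   0   4 ]
  [ 0   0  1   0  -2 ]
r1 → r1 + r2
  [ 1  0  0  -2   4 ]
  [ 0  1  0   0   4 ]
  [ 0  0  1   0  -2 ]
Pivot columns are the columns containing a leading 1.

1, 2, 3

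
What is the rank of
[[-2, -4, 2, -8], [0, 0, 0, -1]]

R1 -> -1/2·R1
  [ 1  2  -1   4 ]
  [ 0  0   0  -1 ]
R2 -> -1·R2
  [ 1  2  -1  4 ]
  [ 0  0   0  1 ]
R1 -> R1 − 4·R2
  [ 1  2  -1  0 ]
  [ 0  0   0  1 ]
The reduced form has 2 nonzero rows.

rank = 2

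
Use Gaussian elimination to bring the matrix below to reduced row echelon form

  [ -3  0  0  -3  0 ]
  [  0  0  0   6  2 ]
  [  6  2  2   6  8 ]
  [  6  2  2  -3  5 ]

r1 -> -1/3·r1
  [ 1  0  0   1  0 ]
  [ 0  0  0   6  2 ]
  [ 6  2  2   6  8 ]
  [ 6  2  2  -3  5 ]
r3 -> r3 − 6·r1
  [ 1  0  0   1  0 ]
  [ 0  0  0   6  2 ]
  [ 0  2  2   0  8 ]
  [ 6  2  2  -3  5 ]
r4 -> r4 − 6·r1
  [ 1  0  0   1  0 ]
  [ 0  0  0   6  2 ]
  [ 0  2  2   0  8 ]
  [ 0  2  2  -9  5 ]
r2 ↔ r3
  [ 1  0  0   1  0 ]
  [ 0  2  2   0  8 ]
  [ 0  0  0   6  2 ]
  [ 0  2  2  -9  5 ]
r2 -> 1/2·r2
  [ 1  0  0   1  0 ]
  [ 0  1  1   0  4 ]
  [ 0  0  0   6  2 ]
  [ 0  2  2  -9  5 ]
r4 -> r4 − 2·r2
  [ 1  0  0   1   0 ]
  [ 0  1  1   0   4 ]
  [ 0  0  0   6   2 ]
  [ 0  0  0  -9  -3 ]
r3 -> 1/6·r3
  [ 1  0  0   1    0 ]
  [ 0  1  1   0    4 ]
  [ 0  0  0   1  1/3 ]
  [ 0  0  0  -9   -3 ]
r4 -> r4 + 9·r3
  [ 1  0  0  1    0 ]
  [ 0  1  1  0    4 ]
  [ 0  0  0  1  1/3 ]
  [ 0  0  0  0    0 ]
r1 -> r1 − r3
  [ 1  0  0  0  -1/3 ]
  [ 0  1  1  0     4 ]
  [ 0  0  0  1   1/3 ]
  [ 0  0  0  0     0 ]

[[1, 0, 0, 0, -1/3], [0, 1, 1, 0, 4], [0, 0, 0, 1, 1/3], [0, 0, 0, 0, 0]]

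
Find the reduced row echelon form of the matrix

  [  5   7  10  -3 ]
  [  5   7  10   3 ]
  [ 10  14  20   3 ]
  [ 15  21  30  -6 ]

R1 -> 1/5·R1
  [  1  7/5   2  -3/5 ]
  [  5    7  10     3 ]
  [ 10   14  20     3 ]
  [ 15   21  30    -6 ]
R2 -> R2 − 5·R1
  [  1  7/5   2  -3/5 ]
  [  0    0   0     6 ]
  [ 10   14  20     3 ]
  [ 15   21  30    -6 ]
R3 -> R3 − 10·R1
  [  1  7/5   2  -3/5 ]
  [  0    0   0     6 ]
  [  0    0   0     9 ]
  [ 15   21  30    -6 ]
R4 -> R4 − 15·R1
  [ 1  7/5  2  -3/5 ]
  [ 0    0  0     6 ]
  [ 0    0  0     9 ]
  [ 0    0  0     3 ]
R2 -> 1/6·R2
  [ 1  7/5  2  -3/5 ]
  [ 0    0  0     1 ]
  [ 0    0  0     9 ]
  [ 0    0  0     3 ]
R3 -> R3 − 9·R2
  [ 1  7/5  2  -3/5 ]
  [ 0    0  0     1 ]
  [ 0    0  0     0 ]
  [ 0    0  0     3 ]
R4 -> R4 − 3·R2
  [ 1  7/5  2  -3/5 ]
  [ 0    0  0     1 ]
  [ 0    0  0     0 ]
  [ 0    0  0     0 ]
R1 -> R1 + 3/5·R2
  [ 1  7/5  2  0 ]
  [ 0    0  0  1 ]
  [ 0    0  0  0 ]
  [ 0    0  0  0 ]

[[1, 7/5, 2, 0], [0, 0, 0, 1], [0, 0, 0, 0], [0, 0, 0, 0]]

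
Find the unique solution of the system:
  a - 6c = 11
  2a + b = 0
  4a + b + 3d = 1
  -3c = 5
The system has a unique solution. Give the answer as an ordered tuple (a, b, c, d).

Form the augmented matrix and row-reduce:
  [ 1  0  -6  0  |  11 ]
  [ 2  1   0  0  |   0 ]
  [ 4  1   0  3  |   1 ]
  [ 0  0  -3  0  |   5 ]
ρ2 -> ρ2 − 2·ρ1
  [ 1  0  -6  0  |   11 ]
  [ 0  1  12  0  |  -22 ]
  [ 4  1   0  3  |    1 ]
  [ 0  0  -3  0  |    5 ]
ρ3 -> ρ3 − 4·ρ1
  [ 1  0  -6  0  |   11 ]
  [ 0  1  12  0  |  -22 ]
  [ 0  1  24  3  |  -43 ]
  [ 0  0  -3  0  |    5 ]
ρ3 -> ρ3 − ρ2
  [ 1  0  -6  0  |   11 ]
  [ 0  1  12  0  |  -22 ]
  [ 0  0  12  3  |  -21 ]
  [ 0  0  -3  0  |    5 ]
ρ3 -> 1/12·ρ3
  [ 1  0  -6    0  |    11 ]
  [ 0  1  12    0  |   -22 ]
  [ 0  0   1  1/4  |  -7/4 ]
  [ 0  0  -3    0  |     5 ]
ρ4 -> ρ4 + 3·ρ3
  [ 1  0  -6    0  |    11 ]
  [ 0  1  12    0  |   -22 ]
  [ 0  0   1  1/4  |  -7/4 ]
  [ 0  0   0  3/4  |  -1/4 ]
ρ4 -> 4/3·ρ4
  [ 1  0  -6    0  |    11 ]
  [ 0  1  12    0  |   -22 ]
  [ 0  0   1  1/4  |  -7/4 ]
  [ 0  0   0    1  |  -1/3 ]
ρ3 -> ρ3 − 1/4·ρ4
  [ 1  0  -6  0  |    11 ]
  [ 0  1  12  0  |   -22 ]
  [ 0  0   1  0  |  -5/3 ]
  [ 0  0   0  1  |  -1/3 ]
ρ2 -> ρ2 − 12·ρ3
  [ 1  0  -6  0  |    11 ]
  [ 0  1   0  0  |    -2 ]
  [ 0  0   1  0  |  -5/3 ]
  [ 0  0   0  1  |  -1/3 ]
ρ1 -> ρ1 + 6·ρ3
  [ 1  0  0  0  |     1 ]
  [ 0  1  0  0  |    -2 ]
  [ 0  0  1  0  |  -5/3 ]
  [ 0  0  0  1  |  -1/3 ]
Reading off the last column: a = 1, b = -2, c = -5/3, d = -1/3.

(1, -2, -5/3, -1/3)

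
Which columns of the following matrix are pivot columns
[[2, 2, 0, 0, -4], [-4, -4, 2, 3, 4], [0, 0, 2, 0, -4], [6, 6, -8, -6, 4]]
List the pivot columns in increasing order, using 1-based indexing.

1, 3, 4

r1 := 1/2·r1
  [  1   1   0   0  -2 ]
  [ -4  -4   2   3   4 ]
  [  0   0   2   0  -4 ]
  [  6   6  -8  -6   4 ]
r2 := r2 + 4·r1
  [ 1  1   0   0  -2 ]
  [ 0  0   2   3  -4 ]
  [ 0  0   2   0  -4 ]
  [ 6  6  -8  -6   4 ]
r4 := r4 − 6·r1
  [ 1  1   0   0  -2 ]
  [ 0  0   2   3  -4 ]
  [ 0  0   2   0  -4 ]
  [ 0  0  -8  -6  16 ]
r2 := 1/2·r2
  [ 1  1   0    0  -2 ]
  [ 0  0   1  3/2  -2 ]
  [ 0  0   2    0  -4 ]
  [ 0  0  -8   -6  16 ]
r3 := r3 − 2·r2
  [ 1  1   0    0  -2 ]
  [ 0  0   1  3/2  -2 ]
  [ 0  0   0   -3   0 ]
  [ 0  0  -8   -6  16 ]
r4 := r4 + 8·r2
  [ 1  1  0    0  -2 ]
  [ 0  0  1  3/2  -2 ]
  [ 0  0  0   -3   0 ]
  [ 0  0  0    6   0 ]
r3 := -1/3·r3
  [ 1  1  0    0  -2 ]
  [ 0  0  1  3/2  -2 ]
  [ 0  0  0    1   0 ]
  [ 0  0  0    6   0 ]
r4 := r4 − 6·r3
  [ 1  1  0    0  -2 ]
  [ 0  0  1  3/2  -2 ]
  [ 0  0  0    1   0 ]
  [ 0  0  0    0   0 ]
r2 := r2 − 3/2·r3
  [ 1  1  0  0  -2 ]
  [ 0  0  1  0  -2 ]
  [ 0  0  0  1   0 ]
  [ 0  0  0  0   0 ]
Pivot columns are the columns containing a leading 1.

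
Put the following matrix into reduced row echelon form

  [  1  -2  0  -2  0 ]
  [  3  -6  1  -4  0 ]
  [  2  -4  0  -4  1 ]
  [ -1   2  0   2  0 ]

[[1, -2, 0, -2, 0], [0, 0, 1, 2, 0], [0, 0, 0, 0, 1], [0, 0, 0, 0, 0]]

ρ2 -> ρ2 − 3·ρ1
  [  1  -2  0  -2  0 ]
  [  0   0  1   2  0 ]
  [  2  -4  0  -4  1 ]
  [ -1   2  0   2  0 ]
ρ3 -> ρ3 − 2·ρ1
  [  1  -2  0  -2  0 ]
  [  0   0  1   2  0 ]
  [  0   0  0   0  1 ]
  [ -1   2  0   2  0 ]
ρ4 -> ρ4 + ρ1
  [ 1  -2  0  -2  0 ]
  [ 0   0  1   2  0 ]
  [ 0   0  0   0  1 ]
  [ 0   0  0   0  0 ]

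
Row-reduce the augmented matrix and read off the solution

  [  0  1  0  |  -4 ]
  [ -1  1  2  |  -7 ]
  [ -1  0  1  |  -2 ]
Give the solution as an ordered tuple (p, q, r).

(1, -4, -1)

R1 <-> R2
  [ -1  1  2  |  -7 ]
  [  0  1  0  |  -4 ]
  [ -1  0  1  |  -2 ]
R1 -> -1·R1
  [  1  -1  -2  |   7 ]
  [  0   1   0  |  -4 ]
  [ -1   0   1  |  -2 ]
R3 -> R3 + R1
  [ 1  -1  -2  |   7 ]
  [ 0   1   0  |  -4 ]
  [ 0  -1  -1  |   5 ]
R3 -> R3 + R2
  [ 1  -1  -2  |   7 ]
  [ 0   1   0  |  -4 ]
  [ 0   0  -1  |   1 ]
R3 -> -1·R3
  [ 1  -1  -2  |   7 ]
  [ 0   1   0  |  -4 ]
  [ 0   0   1  |  -1 ]
R1 -> R1 + 2·R3
  [ 1  -1  0  |   5 ]
  [ 0   1  0  |  -4 ]
  [ 0   0  1  |  -1 ]
R1 -> R1 + R2
  [ 1  0  0  |   1 ]
  [ 0  1  0  |  -4 ]
  [ 0  0  1  |  -1 ]
Reading off the last column: p = 1, q = -4, r = -1.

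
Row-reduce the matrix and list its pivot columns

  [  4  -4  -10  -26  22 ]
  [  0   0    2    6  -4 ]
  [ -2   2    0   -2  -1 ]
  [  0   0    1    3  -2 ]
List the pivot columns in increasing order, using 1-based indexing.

R1 → 1/4·R1
R3 → R3 + 2·R1
R2 → 1/2·R2
R3 → R3 + 5·R2
R4 → R4 − R2
R1 → R1 + 5/2·R2
Pivot columns are the columns containing a leading 1.

1, 3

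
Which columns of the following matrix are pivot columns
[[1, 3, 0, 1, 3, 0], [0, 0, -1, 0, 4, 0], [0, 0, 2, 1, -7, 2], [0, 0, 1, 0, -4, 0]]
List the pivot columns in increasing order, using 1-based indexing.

1, 3, 4

R2 := -1·R2
R3 := R3 − 2·R2
R4 := R4 − R2
R1 := R1 − R3
Pivot columns are the columns containing a leading 1.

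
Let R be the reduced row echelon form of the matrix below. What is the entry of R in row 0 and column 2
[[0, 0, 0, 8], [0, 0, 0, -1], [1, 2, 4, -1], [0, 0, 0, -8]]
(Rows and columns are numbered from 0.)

R1 ↔ R3
R2 → -1·R2
R3 → R3 − 8·R2
R4 → R4 + 8·R2
R1 → R1 + R2

4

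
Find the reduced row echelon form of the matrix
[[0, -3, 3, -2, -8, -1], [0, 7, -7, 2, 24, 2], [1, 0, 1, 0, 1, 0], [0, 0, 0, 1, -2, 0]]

R1 ↔ R3
  [ 1   0   1   0   1   0 ]
  [ 0   7  -7   2  24   2 ]
  [ 0  -3   3  -2  -8  -1 ]
  [ 0   0   0   1  -2   0 ]
R2 → 1/7·R2
  [ 1   0   1    0     1    0 ]
  [ 0   1  -1  2/7  24/7  2/7 ]
  [ 0  -3   3   -2    -8   -1 ]
  [ 0   0   0    1    -2    0 ]
R3 → R3 + 3·R2
  [ 1  0   1     0     1     0 ]
  [ 0  1  -1   2/7  24/7   2/7 ]
  [ 0  0   0  -8/7  16/7  -1/7 ]
  [ 0  0   0     1    -2     0 ]
R3 → -7/8·R3
  [ 1  0   1    0     1    0 ]
  [ 0  1  -1  2/7  24/7  2/7 ]
  [ 0  0   0    1    -2  1/8 ]
  [ 0  0   0    1    -2    0 ]
R4 → R4 − R3
  [ 1  0   1    0     1     0 ]
  [ 0  1  -1  2/7  24/7   2/7 ]
  [ 0  0   0    1    -2   1/8 ]
  [ 0  0   0    0     0  -1/8 ]
R4 → -8·R4
  [ 1  0   1    0     1    0 ]
  [ 0  1  -1  2/7  24/7  2/7 ]
  [ 0  0   0    1    -2  1/8 ]
  [ 0  0   0    0     0    1 ]
R3 → R3 − 1/8·R4
  [ 1  0   1    0     1    0 ]
  [ 0  1  -1  2/7  24/7  2/7 ]
  [ 0  0   0    1    -2    0 ]
  [ 0  0   0    0     0    1 ]
R2 → R2 − 2/7·R4
  [ 1  0   1    0     1  0 ]
  [ 0  1  -1  2/7  24/7  0 ]
  [ 0  0   0    1    -2  0 ]
  [ 0  0   0    0     0  1 ]
R2 → R2 − 2/7·R3
  [ 1  0   1  0   1  0 ]
  [ 0  1  -1  0   4  0 ]
  [ 0  0   0  1  -2  0 ]
  [ 0  0   0  0   0  1 ]

[[1, 0, 1, 0, 1, 0], [0, 1, -1, 0, 4, 0], [0, 0, 0, 1, -2, 0], [0, 0, 0, 0, 0, 1]]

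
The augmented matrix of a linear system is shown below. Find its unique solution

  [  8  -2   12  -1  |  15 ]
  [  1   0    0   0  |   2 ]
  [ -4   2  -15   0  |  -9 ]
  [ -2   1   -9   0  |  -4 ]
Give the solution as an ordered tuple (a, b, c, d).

(2, -3, -1/3, 3)

ρ1 ← 1/8·ρ1
  [  1  -1/4  3/2  -1/8  |  15/8 ]
  [  1     0    0     0  |     2 ]
  [ -4     2  -15     0  |    -9 ]
  [ -2     1   -9     0  |    -4 ]
ρ2 ← ρ2 − ρ1
  [  1  -1/4   3/2  -1/8  |  15/8 ]
  [  0   1/4  -3/2   1/8  |   1/8 ]
  [ -4     2   -15     0  |    -9 ]
  [ -2     1    -9     0  |    -4 ]
ρ3 ← ρ3 + 4·ρ1
  [  1  -1/4   3/2  -1/8  |  15/8 ]
  [  0   1/4  -3/2   1/8  |   1/8 ]
  [  0     1    -9  -1/2  |  -3/2 ]
  [ -2     1    -9     0  |    -4 ]
ρ4 ← ρ4 + 2·ρ1
  [ 1  -1/4   3/2  -1/8  |  15/8 ]
  [ 0   1/4  -3/2   1/8  |   1/8 ]
  [ 0     1    -9  -1/2  |  -3/2 ]
  [ 0   1/2    -6  -1/4  |  -1/4 ]
ρ2 ← 4·ρ2
  [ 1  -1/4  3/2  -1/8  |  15/8 ]
  [ 0     1   -6   1/2  |   1/2 ]
  [ 0     1   -9  -1/2  |  -3/2 ]
  [ 0   1/2   -6  -1/4  |  -1/4 ]
ρ3 ← ρ3 − ρ2
  [ 1  -1/4  3/2  -1/8  |  15/8 ]
  [ 0     1   -6   1/2  |   1/2 ]
  [ 0     0   -3    -1  |    -2 ]
  [ 0   1/2   -6  -1/4  |  -1/4 ]
ρ4 ← ρ4 − 1/2·ρ2
  [ 1  -1/4  3/2  -1/8  |  15/8 ]
  [ 0     1   -6   1/2  |   1/2 ]
  [ 0     0   -3    -1  |    -2 ]
  [ 0     0   -3  -1/2  |  -1/2 ]
ρ3 ← -1/3·ρ3
  [ 1  -1/4  3/2  -1/8  |  15/8 ]
  [ 0     1   -6   1/2  |   1/2 ]
  [ 0     0    1   1/3  |   2/3 ]
  [ 0     0   -3  -1/2  |  -1/2 ]
ρ4 ← ρ4 + 3·ρ3
  [ 1  -1/4  3/2  -1/8  |  15/8 ]
  [ 0     1   -6   1/2  |   1/2 ]
  [ 0     0    1   1/3  |   2/3 ]
  [ 0     0    0   1/2  |   3/2 ]
ρ4 ← 2·ρ4
  [ 1  -1/4  3/2  -1/8  |  15/8 ]
  [ 0     1   -6   1/2  |   1/2 ]
  [ 0     0    1   1/3  |   2/3 ]
  [ 0     0    0     1  |     3 ]
ρ3 ← ρ3 − 1/3·ρ4
  [ 1  -1/4  3/2  -1/8  |  15/8 ]
  [ 0     1   -6   1/2  |   1/2 ]
  [ 0     0    1     0  |  -1/3 ]
  [ 0     0    0     1  |     3 ]
ρ2 ← ρ2 − 1/2·ρ4
  [ 1  -1/4  3/2  -1/8  |  15/8 ]
  [ 0     1   -6     0  |    -1 ]
  [ 0     0    1     0  |  -1/3 ]
  [ 0     0    0     1  |     3 ]
ρ1 ← ρ1 + 1/8·ρ4
  [ 1  -1/4  3/2  0  |   9/4 ]
  [ 0     1   -6  0  |    -1 ]
  [ 0     0    1  0  |  -1/3 ]
  [ 0     0    0  1  |     3 ]
ρ2 ← ρ2 + 6·ρ3
  [ 1  -1/4  3/2  0  |   9/4 ]
  [ 0     1    0  0  |    -3 ]
  [ 0     0    1  0  |  -1/3 ]
  [ 0     0    0  1  |     3 ]
ρ1 ← ρ1 − 3/2·ρ3
  [ 1  -1/4  0  0  |  11/4 ]
  [ 0     1  0  0  |    -3 ]
  [ 0     0  1  0  |  -1/3 ]
  [ 0     0  0  1  |     3 ]
ρ1 ← ρ1 + 1/4·ρ2
  [ 1  0  0  0  |     2 ]
  [ 0  1  0  0  |    -3 ]
  [ 0  0  1  0  |  -1/3 ]
  [ 0  0  0  1  |     3 ]
Reading off the last column: a = 2, b = -3, c = -1/3, d = 3.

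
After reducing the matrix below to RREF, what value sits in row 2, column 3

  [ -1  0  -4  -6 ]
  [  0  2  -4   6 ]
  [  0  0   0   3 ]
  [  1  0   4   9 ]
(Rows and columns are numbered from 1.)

-2

Multiply ρ1 by -1.
  [ 1  0   4  6 ]
  [ 0  2  -4  6 ]
  [ 0  0   0  3 ]
  [ 1  0   4  9 ]
Subtract ρ1 from ρ4.
  [ 1  0   4  6 ]
  [ 0  2  -4  6 ]
  [ 0  0   0  3 ]
  [ 0  0   0  3 ]
Multiply ρ2 by 1/2.
  [ 1  0   4  6 ]
  [ 0  1  -2  3 ]
  [ 0  0   0  3 ]
  [ 0  0   0  3 ]
Multiply ρ3 by 1/3.
  [ 1  0   4  6 ]
  [ 0  1  -2  3 ]
  [ 0  0   0  1 ]
  [ 0  0   0  3 ]
Subtract 3 times ρ3 from ρ4.
  [ 1  0   4  6 ]
  [ 0  1  -2  3 ]
  [ 0  0   0  1 ]
  [ 0  0   0  0 ]
Subtract 3 times ρ3 from ρ2.
  [ 1  0   4  6 ]
  [ 0  1  -2  0 ]
  [ 0  0   0  1 ]
  [ 0  0   0  0 ]
Subtract 6 times ρ3 from ρ1.
  [ 1  0   4  0 ]
  [ 0  1  -2  0 ]
  [ 0  0   0  1 ]
  [ 0  0   0  0 ]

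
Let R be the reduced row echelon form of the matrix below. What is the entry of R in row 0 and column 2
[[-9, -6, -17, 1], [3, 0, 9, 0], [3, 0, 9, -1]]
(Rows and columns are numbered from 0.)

Multiply r1 by -1/9.
Subtract 3 times r1 from r2.
Subtract 3 times r1 from r3.
Multiply r2 by -1/2.
Add 2 times r2 to r3.
Multiply r3 by -1.
Add 1/6 times r3 to r2.
Add 1/9 times r3 to r1.
Subtract 2/3 times r2 from r1.

3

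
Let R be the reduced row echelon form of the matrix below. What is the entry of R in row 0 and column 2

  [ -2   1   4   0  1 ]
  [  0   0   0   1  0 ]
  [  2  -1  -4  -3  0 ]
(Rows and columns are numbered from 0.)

-2

R1 := -1/2·R1
R3 := R3 − 2·R1
R3 := R3 + 3·R2
R1 := R1 + 1/2·R3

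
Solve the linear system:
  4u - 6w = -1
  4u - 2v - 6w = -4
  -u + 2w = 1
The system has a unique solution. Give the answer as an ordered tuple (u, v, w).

(2, 3/2, 3/2)

Form the augmented matrix and row-reduce:
  [  4   0  -6  |  -1 ]
  [  4  -2  -6  |  -4 ]
  [ -1   0   2  |   1 ]
ρ1 ← 1/4·ρ1
ρ2 ← ρ2 − 4·ρ1
ρ3 ← ρ3 + ρ1
ρ2 ← -1/2·ρ2
ρ3 ← 2·ρ3
ρ1 ← ρ1 + 3/2·ρ3
Reading off the last column: u = 2, v = 3/2, w = 3/2.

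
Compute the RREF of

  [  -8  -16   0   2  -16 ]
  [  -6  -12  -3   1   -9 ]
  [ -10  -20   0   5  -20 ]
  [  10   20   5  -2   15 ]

Multiply r1 by -1/8.
  [   1    2   0  -1/4    2 ]
  [  -6  -12  -3     1   -9 ]
  [ -10  -20   0     5  -20 ]
  [  10   20   5    -2   15 ]
Add 6 times r1 to r2.
  [   1    2   0  -1/4    2 ]
  [   0    0  -3  -1/2    3 ]
  [ -10  -20   0     5  -20 ]
  [  10   20   5    -2   15 ]
Add 10 times r1 to r3.
  [  1   2   0  -1/4   2 ]
  [  0   0  -3  -1/2   3 ]
  [  0   0   0   5/2   0 ]
  [ 10  20   5    -2  15 ]
Subtract 10 times r1 from r4.
  [ 1  2   0  -1/4   2 ]
  [ 0  0  -3  -1/2   3 ]
  [ 0  0   0   5/2   0 ]
  [ 0  0   5   1/2  -5 ]
Multiply r2 by -1/3.
  [ 1  2  0  -1/4   2 ]
  [ 0  0  1   1/6  -1 ]
  [ 0  0  0   5/2   0 ]
  [ 0  0  5   1/2  -5 ]
Subtract 5 times r2 from r4.
  [ 1  2  0  -1/4   2 ]
  [ 0  0  1   1/6  -1 ]
  [ 0  0  0   5/2   0 ]
  [ 0  0  0  -1/3   0 ]
Multiply r3 by 2/5.
  [ 1  2  0  -1/4   2 ]
  [ 0  0  1   1/6  -1 ]
  [ 0  0  0     1   0 ]
  [ 0  0  0  -1/3   0 ]
Add 1/3 times r3 to r4.
  [ 1  2  0  -1/4   2 ]
  [ 0  0  1   1/6  -1 ]
  [ 0  0  0     1   0 ]
  [ 0  0  0     0   0 ]
Subtract 1/6 times r3 from r2.
  [ 1  2  0  -1/4   2 ]
  [ 0  0  1     0  -1 ]
  [ 0  0  0     1   0 ]
  [ 0  0  0     0   0 ]
Add 1/4 times r3 to r1.
  [ 1  2  0  0   2 ]
  [ 0  0  1  0  -1 ]
  [ 0  0  0  1   0 ]
  [ 0  0  0  0   0 ]

[[1, 2, 0, 0, 2], [0, 0, 1, 0, -1], [0, 0, 0, 1, 0], [0, 0, 0, 0, 0]]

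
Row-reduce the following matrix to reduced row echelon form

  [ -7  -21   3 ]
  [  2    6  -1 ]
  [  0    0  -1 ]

Multiply ρ1 by -1/7.
Subtract 2 times ρ1 from ρ2.
Multiply ρ2 by -7.
Add ρ2 to ρ3.
Add 3/7 times ρ2 to ρ1.

[[1, 3, 0], [0, 0, 1], [0, 0, 0]]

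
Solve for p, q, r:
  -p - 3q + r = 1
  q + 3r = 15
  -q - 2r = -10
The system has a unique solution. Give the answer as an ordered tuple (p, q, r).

(4, 0, 5)

Form the augmented matrix and row-reduce:
  [ -1  -3   1  |    1 ]
  [  0   1   3  |   15 ]
  [  0  -1  -2  |  -10 ]
ρ1 ← -1·ρ1
  [ 1   3  -1  |   -1 ]
  [ 0   1   3  |   15 ]
  [ 0  -1  -2  |  -10 ]
ρ3 ← ρ3 + ρ2
  [ 1  3  -1  |  -1 ]
  [ 0  1   3  |  15 ]
  [ 0  0   1  |   5 ]
ρ2 ← ρ2 − 3·ρ3
  [ 1  3  -1  |  -1 ]
  [ 0  1   0  |   0 ]
  [ 0  0   1  |   5 ]
ρ1 ← ρ1 + ρ3
  [ 1  3  0  |  4 ]
  [ 0  1  0  |  0 ]
  [ 0  0  1  |  5 ]
ρ1 ← ρ1 − 3·ρ2
  [ 1  0  0  |  4 ]
  [ 0  1  0  |  0 ]
  [ 0  0  1  |  5 ]
Reading off the last column: p = 4, q = 0, r = 5.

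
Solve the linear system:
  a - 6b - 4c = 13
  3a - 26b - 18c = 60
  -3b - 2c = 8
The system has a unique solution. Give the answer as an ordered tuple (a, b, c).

(-3, -3, 1/2)

Form the augmented matrix and row-reduce:
  [ 1   -6   -4  |  13 ]
  [ 3  -26  -18  |  60 ]
  [ 0   -3   -2  |   8 ]
r2 := r2 − 3·r1
  [ 1  -6  -4  |  13 ]
  [ 0  -8  -6  |  21 ]
  [ 0  -3  -2  |   8 ]
r2 := -1/8·r2
  [ 1  -6   -4  |     13 ]
  [ 0   1  3/4  |  -21/8 ]
  [ 0  -3   -2  |      8 ]
r3 := r3 + 3·r2
  [ 1  -6   -4  |     13 ]
  [ 0   1  3/4  |  -21/8 ]
  [ 0   0  1/4  |    1/8 ]
r3 := 4·r3
  [ 1  -6   -4  |     13 ]
  [ 0   1  3/4  |  -21/8 ]
  [ 0   0    1  |    1/2 ]
r2 := r2 − 3/4·r3
  [ 1  -6  -4  |   13 ]
  [ 0   1   0  |   -3 ]
  [ 0   0   1  |  1/2 ]
r1 := r1 + 4·r3
  [ 1  -6  0  |   15 ]
  [ 0   1  0  |   -3 ]
  [ 0   0  1  |  1/2 ]
r1 := r1 + 6·r2
  [ 1  0  0  |   -3 ]
  [ 0  1  0  |   -3 ]
  [ 0  0  1  |  1/2 ]
Reading off the last column: a = -3, b = -3, c = 1/2.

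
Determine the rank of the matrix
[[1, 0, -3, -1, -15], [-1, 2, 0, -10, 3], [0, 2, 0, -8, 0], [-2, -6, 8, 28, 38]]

R2 -> R2 + R1
  [  1   0  -3   -1  -15 ]
  [  0   2  -3  -11  -12 ]
  [  0   2   0   -8    0 ]
  [ -2  -6   8   28   38 ]
R4 -> R4 + 2·R1
  [ 1   0  -3   -1  -15 ]
  [ 0   2  -3  -11  -12 ]
  [ 0   2   0   -8    0 ]
  [ 0  -6   2   26    8 ]
R2 -> 1/2·R2
  [ 1   0    -3     -1  -15 ]
  [ 0   1  -3/2  -11/2   -6 ]
  [ 0   2     0     -8    0 ]
  [ 0  -6     2     26    8 ]
R3 -> R3 − 2·R2
  [ 1   0    -3     -1  -15 ]
  [ 0   1  -3/2  -11/2   -6 ]
  [ 0   0     3      3   12 ]
  [ 0  -6     2     26    8 ]
R4 -> R4 + 6·R2
  [ 1  0    -3     -1  -15 ]
  [ 0  1  -3/2  -11/2   -6 ]
  [ 0  0     3      3   12 ]
  [ 0  0    -7     -7  -28 ]
R3 -> 1/3·R3
  [ 1  0    -3     -1  -15 ]
  [ 0  1  -3/2  -11/2   -6 ]
  [ 0  0     1      1    4 ]
  [ 0  0    -7     -7  -28 ]
R4 -> R4 + 7·R3
  [ 1  0    -3     -1  -15 ]
  [ 0  1  -3/2  -11/2   -6 ]
  [ 0  0     1      1    4 ]
  [ 0  0     0      0    0 ]
R2 -> R2 + 3/2·R3
  [ 1  0  -3  -1  -15 ]
  [ 0  1   0  -4    0 ]
  [ 0  0   1   1    4 ]
  [ 0  0   0   0    0 ]
R1 -> R1 + 3·R3
  [ 1  0  0   2  -3 ]
  [ 0  1  0  -4   0 ]
  [ 0  0  1   1   4 ]
  [ 0  0  0   0   0 ]
The reduced form has 3 nonzero rows.

rank = 3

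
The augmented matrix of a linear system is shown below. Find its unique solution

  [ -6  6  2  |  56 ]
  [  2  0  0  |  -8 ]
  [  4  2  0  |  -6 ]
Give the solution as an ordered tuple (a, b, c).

Multiply R1 by -1/6.
  [ 1  -1  -1/3  |  -28/3 ]
  [ 2   0     0  |     -8 ]
  [ 4   2     0  |     -6 ]
Subtract 2 times R1 from R2.
  [ 1  -1  -1/3  |  -28/3 ]
  [ 0   2   2/3  |   32/3 ]
  [ 4   2     0  |     -6 ]
Subtract 4 times R1 from R3.
  [ 1  -1  -1/3  |  -28/3 ]
  [ 0   2   2/3  |   32/3 ]
  [ 0   6   4/3  |   94/3 ]
Multiply R2 by 1/2.
  [ 1  -1  -1/3  |  -28/3 ]
  [ 0   1   1/3  |   16/3 ]
  [ 0   6   4/3  |   94/3 ]
Subtract 6 times R2 from R3.
  [ 1  -1  -1/3  |  -28/3 ]
  [ 0   1   1/3  |   16/3 ]
  [ 0   0  -2/3  |   -2/3 ]
Multiply R3 by -3/2.
  [ 1  -1  -1/3  |  -28/3 ]
  [ 0   1   1/3  |   16/3 ]
  [ 0   0     1  |      1 ]
Subtract 1/3 times R3 from R2.
  [ 1  -1  -1/3  |  -28/3 ]
  [ 0   1     0  |      5 ]
  [ 0   0     1  |      1 ]
Add 1/3 times R3 to R1.
  [ 1  -1  0  |  -9 ]
  [ 0   1  0  |   5 ]
  [ 0   0  1  |   1 ]
Add R2 to R1.
  [ 1  0  0  |  -4 ]
  [ 0  1  0  |   5 ]
  [ 0  0  1  |   1 ]
Reading off the last column: a = -4, b = 5, c = 1.

(-4, 5, 1)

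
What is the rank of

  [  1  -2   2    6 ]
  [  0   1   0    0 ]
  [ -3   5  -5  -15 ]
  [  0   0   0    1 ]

rank = 4

R3 := R3 + 3·R1
R3 := R3 + R2
R3 := R3 − 3·R4
R1 := R1 − 6·R4
R1 := R1 − 2·R3
R1 := R1 + 2·R2
The reduced form has 4 nonzero rows.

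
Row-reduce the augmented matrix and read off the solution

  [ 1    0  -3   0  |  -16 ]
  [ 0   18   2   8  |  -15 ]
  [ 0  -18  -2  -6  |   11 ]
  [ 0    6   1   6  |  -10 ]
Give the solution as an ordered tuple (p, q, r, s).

Multiply r2 by 1/18.
  [ 1    0   -3    0  |   -16 ]
  [ 0    1  1/9  4/9  |  -5/6 ]
  [ 0  -18   -2   -6  |    11 ]
  [ 0    6    1    6  |   -10 ]
Add 18 times r2 to r3.
  [ 1  0   -3    0  |   -16 ]
  [ 0  1  1/9  4/9  |  -5/6 ]
  [ 0  0    0    2  |    -4 ]
  [ 0  6    1    6  |   -10 ]
Subtract 6 times r2 from r4.
  [ 1  0   -3     0  |   -16 ]
  [ 0  1  1/9   4/9  |  -5/6 ]
  [ 0  0    0     2  |    -4 ]
  [ 0  0  1/3  10/3  |    -5 ]
Swap r3 and r4.
  [ 1  0   -3     0  |   -16 ]
  [ 0  1  1/9   4/9  |  -5/6 ]
  [ 0  0  1/3  10/3  |    -5 ]
  [ 0  0    0     2  |    -4 ]
Multiply r3 by 3.
  [ 1  0   -3    0  |   -16 ]
  [ 0  1  1/9  4/9  |  -5/6 ]
  [ 0  0    1   10  |   -15 ]
  [ 0  0    0    2  |    -4 ]
Multiply r4 by 1/2.
  [ 1  0   -3    0  |   -16 ]
  [ 0  1  1/9  4/9  |  -5/6 ]
  [ 0  0    1   10  |   -15 ]
  [ 0  0    0    1  |    -2 ]
Subtract 10 times r4 from r3.
  [ 1  0   -3    0  |   -16 ]
  [ 0  1  1/9  4/9  |  -5/6 ]
  [ 0  0    1    0  |     5 ]
  [ 0  0    0    1  |    -2 ]
Subtract 4/9 times r4 from r2.
  [ 1  0   -3  0  |   -16 ]
  [ 0  1  1/9  0  |  1/18 ]
  [ 0  0    1  0  |     5 ]
  [ 0  0    0  1  |    -2 ]
Subtract 1/9 times r3 from r2.
  [ 1  0  -3  0  |   -16 ]
  [ 0  1   0  0  |  -1/2 ]
  [ 0  0   1  0  |     5 ]
  [ 0  0   0  1  |    -2 ]
Add 3 times r3 to r1.
  [ 1  0  0  0  |    -1 ]
  [ 0  1  0  0  |  -1/2 ]
  [ 0  0  1  0  |     5 ]
  [ 0  0  0  1  |    -2 ]
Reading off the last column: p = -1, q = -1/2, r = 5, s = -2.

(-1, -1/2, 5, -2)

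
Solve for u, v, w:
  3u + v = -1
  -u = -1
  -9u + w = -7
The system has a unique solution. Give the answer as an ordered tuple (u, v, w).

(1, -4, 2)

Form the augmented matrix and row-reduce:
  [  3  1  0  |  -1 ]
  [ -1  0  0  |  -1 ]
  [ -9  0  1  |  -7 ]
r1 ← 1/3·r1
  [  1  1/3  0  |  -1/3 ]
  [ -1    0  0  |    -1 ]
  [ -9    0  1  |    -7 ]
r2 ← r2 + r1
  [  1  1/3  0  |  -1/3 ]
  [  0  1/3  0  |  -4/3 ]
  [ -9    0  1  |    -7 ]
r3 ← r3 + 9·r1
  [ 1  1/3  0  |  -1/3 ]
  [ 0  1/3  0  |  -4/3 ]
  [ 0    3  1  |   -10 ]
r2 ← 3·r2
  [ 1  1/3  0  |  -1/3 ]
  [ 0    1  0  |    -4 ]
  [ 0    3  1  |   -10 ]
r3 ← r3 − 3·r2
  [ 1  1/3  0  |  -1/3 ]
  [ 0    1  0  |    -4 ]
  [ 0    0  1  |     2 ]
r1 ← r1 − 1/3·r2
  [ 1  0  0  |   1 ]
  [ 0  1  0  |  -4 ]
  [ 0  0  1  |   2 ]
Reading off the last column: u = 1, v = -4, w = 2.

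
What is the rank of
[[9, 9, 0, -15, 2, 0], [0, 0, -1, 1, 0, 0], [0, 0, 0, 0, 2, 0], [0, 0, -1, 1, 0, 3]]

R1 -> 1/9·R1
  [ 1  1   0  -5/3  2/9  0 ]
  [ 0  0  -1     1    0  0 ]
  [ 0  0   0     0    2  0 ]
  [ 0  0  -1     1    0  3 ]
R2 -> -1·R2
  [ 1  1   0  -5/3  2/9  0 ]
  [ 0  0   1    -1    0  0 ]
  [ 0  0   0     0    2  0 ]
  [ 0  0  -1     1    0  3 ]
R4 -> R4 + R2
  [ 1  1  0  -5/3  2/9  0 ]
  [ 0  0  1    -1    0  0 ]
  [ 0  0  0     0    2  0 ]
  [ 0  0  0     0    0  3 ]
R3 -> 1/2·R3
  [ 1  1  0  -5/3  2/9  0 ]
  [ 0  0  1    -1    0  0 ]
  [ 0  0  0     0    1  0 ]
  [ 0  0  0     0    0  3 ]
R4 -> 1/3·R4
  [ 1  1  0  -5/3  2/9  0 ]
  [ 0  0  1    -1    0  0 ]
  [ 0  0  0     0    1  0 ]
  [ 0  0  0     0    0  1 ]
R1 -> R1 − 2/9·R3
  [ 1  1  0  -5/3  0  0 ]
  [ 0  0  1    -1  0  0 ]
  [ 0  0  0     0  1  0 ]
  [ 0  0  0     0  0  1 ]
The reduced form has 4 nonzero rows.

rank = 4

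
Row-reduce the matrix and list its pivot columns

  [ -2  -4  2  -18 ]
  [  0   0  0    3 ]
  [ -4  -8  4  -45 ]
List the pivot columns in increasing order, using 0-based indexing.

R1 := -1/2·R1
R3 := R3 + 4·R1
R2 := 1/3·R2
R3 := R3 + 9·R2
R1 := R1 − 9·R2
Pivot columns are the columns containing a leading 1.

0, 3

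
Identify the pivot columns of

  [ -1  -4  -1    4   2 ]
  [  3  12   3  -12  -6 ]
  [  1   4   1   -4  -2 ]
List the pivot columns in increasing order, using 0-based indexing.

0

R1 -> -1·R1
  [ 1   4  1   -4  -2 ]
  [ 3  12  3  -12  -6 ]
  [ 1   4  1   -4  -2 ]
R2 -> R2 − 3·R1
  [ 1  4  1  -4  -2 ]
  [ 0  0  0   0   0 ]
  [ 1  4  1  -4  -2 ]
R3 -> R3 − R1
  [ 1  4  1  -4  -2 ]
  [ 0  0  0   0   0 ]
  [ 0  0  0   0   0 ]
Pivot columns are the columns containing a leading 1.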